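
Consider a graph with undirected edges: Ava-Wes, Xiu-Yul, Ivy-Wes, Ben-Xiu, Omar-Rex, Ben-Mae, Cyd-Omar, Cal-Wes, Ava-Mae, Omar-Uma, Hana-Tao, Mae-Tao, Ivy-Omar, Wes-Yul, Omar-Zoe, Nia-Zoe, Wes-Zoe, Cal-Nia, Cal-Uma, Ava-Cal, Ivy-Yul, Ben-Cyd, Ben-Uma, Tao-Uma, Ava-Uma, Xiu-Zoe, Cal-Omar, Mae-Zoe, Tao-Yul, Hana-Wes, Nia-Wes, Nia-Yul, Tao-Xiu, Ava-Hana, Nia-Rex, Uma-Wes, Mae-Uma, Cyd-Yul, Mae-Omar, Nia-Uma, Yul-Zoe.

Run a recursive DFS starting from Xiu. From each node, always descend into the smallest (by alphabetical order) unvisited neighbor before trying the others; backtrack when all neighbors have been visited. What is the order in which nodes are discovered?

Xiu, Ben, Cyd, Omar, Cal, Ava, Hana, Tao, Mae, Uma, Nia, Rex, Wes, Ivy, Yul, Zoe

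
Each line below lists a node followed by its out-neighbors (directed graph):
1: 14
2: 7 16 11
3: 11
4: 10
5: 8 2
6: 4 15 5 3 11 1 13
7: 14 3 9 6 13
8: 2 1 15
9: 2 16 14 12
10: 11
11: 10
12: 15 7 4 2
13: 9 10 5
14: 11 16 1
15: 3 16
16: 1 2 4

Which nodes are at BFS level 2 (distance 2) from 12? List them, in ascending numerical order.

3, 6, 9, 10, 11, 13, 14, 16

Level 0: 12
Level 1: 2, 4, 7, 15
Level 2: 3, 6, 9, 10, 11, 13, 14, 16
Level 3: 1, 5
Level 4: 8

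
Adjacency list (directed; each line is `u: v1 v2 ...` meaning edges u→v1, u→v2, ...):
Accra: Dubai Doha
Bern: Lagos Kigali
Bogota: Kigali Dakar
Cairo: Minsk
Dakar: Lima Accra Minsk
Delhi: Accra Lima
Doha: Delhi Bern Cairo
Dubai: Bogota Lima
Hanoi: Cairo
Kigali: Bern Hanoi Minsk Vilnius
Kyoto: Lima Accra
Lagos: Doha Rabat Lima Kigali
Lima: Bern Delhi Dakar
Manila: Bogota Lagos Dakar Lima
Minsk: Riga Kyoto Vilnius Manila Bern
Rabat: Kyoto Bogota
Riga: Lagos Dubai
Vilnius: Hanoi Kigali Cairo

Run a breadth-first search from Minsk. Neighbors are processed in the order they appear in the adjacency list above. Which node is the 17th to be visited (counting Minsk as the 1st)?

Rabat

Visit Minsk; enqueue Riga, Kyoto, Vilnius, Manila, Bern → queue [Riga, Kyoto, Vilnius, Manila, Bern]
Visit Riga; enqueue Lagos, Dubai → queue [Kyoto, Vilnius, Manila, Bern, Lagos, Dubai]
Visit Kyoto; enqueue Lima, Accra → queue [Vilnius, Manila, Bern, Lagos, Dubai, Lima, Accra]
Visit Vilnius; enqueue Hanoi, Kigali, Cairo → queue [Manila, Bern, Lagos, Dubai, Lima, Accra, Hanoi, Kigali, Cairo]
Visit Manila; enqueue Bogota, Dakar → queue [Bern, Lagos, Dubai, Lima, Accra, Hanoi, Kigali, Cairo, Bogota, Dakar]
Visit Bern → queue [Lagos, Dubai, Lima, Accra, Hanoi, Kigali, Cairo, Bogota, Dakar]
Visit Lagos; enqueue Doha, Rabat → queue [Dubai, Lima, Accra, Hanoi, Kigali, Cairo, Bogota, Dakar, Doha, Rabat]
Visit Dubai → queue [Lima, Accra, Hanoi, Kigali, Cairo, Bogota, Dakar, Doha, Rabat]
Visit Lima; enqueue Delhi → queue [Accra, Hanoi, Kigali, Cairo, Bogota, Dakar, Doha, Rabat, Delhi]
Visit Accra → queue [Hanoi, Kigali, Cairo, Bogota, Dakar, Doha, Rabat, Delhi]
Visit Hanoi → queue [Kigali, Cairo, Bogota, Dakar, Doha, Rabat, Delhi]
Visit Kigali → queue [Cairo, Bogota, Dakar, Doha, Rabat, Delhi]
Visit Cairo → queue [Bogota, Dakar, Doha, Rabat, Delhi]
Visit Bogota → queue [Dakar, Doha, Rabat, Delhi]
Visit Dakar → queue [Doha, Rabat, Delhi]
Visit Doha → queue [Rabat, Delhi]
Visit Rabat → queue [Delhi]
Visit Delhi → queue []

Visit order: Minsk, Riga, Kyoto, Vilnius, Manila, Bern, Lagos, Dubai, Lima, Accra, Hanoi, Kigali, Cairo, Bogota, Dakar, Doha, Rabat, Delhi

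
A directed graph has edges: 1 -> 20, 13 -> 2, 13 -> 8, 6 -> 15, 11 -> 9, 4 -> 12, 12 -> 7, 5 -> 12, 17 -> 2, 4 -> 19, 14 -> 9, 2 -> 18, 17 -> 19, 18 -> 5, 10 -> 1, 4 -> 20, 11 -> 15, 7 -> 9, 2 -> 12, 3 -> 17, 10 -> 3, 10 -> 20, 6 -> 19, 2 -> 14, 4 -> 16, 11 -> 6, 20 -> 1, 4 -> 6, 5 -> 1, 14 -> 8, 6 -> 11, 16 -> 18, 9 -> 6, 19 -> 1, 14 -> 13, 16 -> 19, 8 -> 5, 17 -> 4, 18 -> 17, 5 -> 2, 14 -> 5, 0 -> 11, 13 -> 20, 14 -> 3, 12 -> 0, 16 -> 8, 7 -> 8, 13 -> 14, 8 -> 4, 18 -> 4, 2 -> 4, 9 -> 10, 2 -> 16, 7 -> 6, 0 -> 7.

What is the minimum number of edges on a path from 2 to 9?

2

Level 0: 2
Level 1: 4, 12, 14, 16, 18
Level 2: 0, 3, 5, 6, 7, 8, 9, 13, 17, 19, 20
Level 3: 1, 10, 11, 15
9 first appears at level 2.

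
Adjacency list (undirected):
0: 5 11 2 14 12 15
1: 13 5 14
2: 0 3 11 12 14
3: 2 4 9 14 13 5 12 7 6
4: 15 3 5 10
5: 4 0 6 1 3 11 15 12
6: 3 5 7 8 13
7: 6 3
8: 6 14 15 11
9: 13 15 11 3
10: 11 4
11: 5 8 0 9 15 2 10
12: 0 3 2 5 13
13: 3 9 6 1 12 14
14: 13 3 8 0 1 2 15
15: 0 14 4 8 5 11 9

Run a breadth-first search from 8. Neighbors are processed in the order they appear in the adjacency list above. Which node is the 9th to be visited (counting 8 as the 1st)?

13

Visit 8; enqueue 6, 14, 15, 11 → queue [6, 14, 15, 11]
Visit 6; enqueue 3, 5, 7, 13 → queue [14, 15, 11, 3, 5, 7, 13]
Visit 14; enqueue 0, 1, 2 → queue [15, 11, 3, 5, 7, 13, 0, 1, 2]
Visit 15; enqueue 4, 9 → queue [11, 3, 5, 7, 13, 0, 1, 2, 4, 9]
Visit 11; enqueue 10 → queue [3, 5, 7, 13, 0, 1, 2, 4, 9, 10]
Visit 3; enqueue 12 → queue [5, 7, 13, 0, 1, 2, 4, 9, 10, 12]
Visit 5 → queue [7, 13, 0, 1, 2, 4, 9, 10, 12]
Visit 7 → queue [13, 0, 1, 2, 4, 9, 10, 12]
Visit 13 → queue [0, 1, 2, 4, 9, 10, 12]
Visit 0 → queue [1, 2, 4, 9, 10, 12]
Visit 1 → queue [2, 4, 9, 10, 12]
Visit 2 → queue [4, 9, 10, 12]
Visit 4 → queue [9, 10, 12]
Visit 9 → queue [10, 12]
Visit 10 → queue [12]
Visit 12 → queue []

Visit order: 8, 6, 14, 15, 11, 3, 5, 7, 13, 0, 1, 2, 4, 9, 10, 12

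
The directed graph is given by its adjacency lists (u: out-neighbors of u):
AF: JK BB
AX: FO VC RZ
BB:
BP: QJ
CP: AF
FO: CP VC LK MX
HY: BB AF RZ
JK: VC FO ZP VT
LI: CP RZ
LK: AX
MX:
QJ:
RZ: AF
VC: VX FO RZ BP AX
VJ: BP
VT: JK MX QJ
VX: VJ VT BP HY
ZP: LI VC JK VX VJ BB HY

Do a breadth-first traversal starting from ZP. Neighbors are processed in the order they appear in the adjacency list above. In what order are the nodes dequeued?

ZP, LI, VC, JK, VX, VJ, BB, HY, CP, RZ, FO, BP, AX, VT, AF, LK, MX, QJ

Visit ZP; enqueue LI, VC, JK, VX, VJ, BB, HY → queue [LI, VC, JK, VX, VJ, BB, HY]
Visit LI; enqueue CP, RZ → queue [VC, JK, VX, VJ, BB, HY, CP, RZ]
Visit VC; enqueue FO, BP, AX → queue [JK, VX, VJ, BB, HY, CP, RZ, FO, BP, AX]
Visit JK; enqueue VT → queue [VX, VJ, BB, HY, CP, RZ, FO, BP, AX, VT]
Visit VX → queue [VJ, BB, HY, CP, RZ, FO, BP, AX, VT]
Visit VJ → queue [BB, HY, CP, RZ, FO, BP, AX, VT]
Visit BB → queue [HY, CP, RZ, FO, BP, AX, VT]
Visit HY; enqueue AF → queue [CP, RZ, FO, BP, AX, VT, AF]
Visit CP → queue [RZ, FO, BP, AX, VT, AF]
Visit RZ → queue [FO, BP, AX, VT, AF]
Visit FO; enqueue LK, MX → queue [BP, AX, VT, AF, LK, MX]
Visit BP; enqueue QJ → queue [AX, VT, AF, LK, MX, QJ]
Visit AX → queue [VT, AF, LK, MX, QJ]
Visit VT → queue [AF, LK, MX, QJ]
Visit AF → queue [LK, MX, QJ]
Visit LK → queue [MX, QJ]
Visit MX → queue [QJ]
Visit QJ → queue []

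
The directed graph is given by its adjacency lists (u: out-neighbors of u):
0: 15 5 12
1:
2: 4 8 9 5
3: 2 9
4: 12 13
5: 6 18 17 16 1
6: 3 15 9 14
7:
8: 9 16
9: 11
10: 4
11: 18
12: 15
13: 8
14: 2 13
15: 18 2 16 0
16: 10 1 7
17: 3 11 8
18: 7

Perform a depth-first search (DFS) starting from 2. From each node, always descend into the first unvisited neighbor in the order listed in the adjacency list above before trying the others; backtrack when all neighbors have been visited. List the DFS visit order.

2, 4, 12, 15, 18, 7, 16, 10, 1, 0, 5, 6, 3, 9, 11, 14, 13, 8, 17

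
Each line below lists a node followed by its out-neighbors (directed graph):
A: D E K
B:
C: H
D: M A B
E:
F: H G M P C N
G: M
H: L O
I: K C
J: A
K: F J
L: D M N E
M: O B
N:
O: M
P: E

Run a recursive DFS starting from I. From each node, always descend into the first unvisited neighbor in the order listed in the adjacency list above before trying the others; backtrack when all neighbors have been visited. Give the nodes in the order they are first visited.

I, K, F, H, L, D, M, O, B, A, E, N, G, P, C, J

Visit I
I → K
K → F
F → H
H → L
L → D
D → M
M → O
M → B
D → A
A → E
L → N
F → G
F → P
F → C
K → J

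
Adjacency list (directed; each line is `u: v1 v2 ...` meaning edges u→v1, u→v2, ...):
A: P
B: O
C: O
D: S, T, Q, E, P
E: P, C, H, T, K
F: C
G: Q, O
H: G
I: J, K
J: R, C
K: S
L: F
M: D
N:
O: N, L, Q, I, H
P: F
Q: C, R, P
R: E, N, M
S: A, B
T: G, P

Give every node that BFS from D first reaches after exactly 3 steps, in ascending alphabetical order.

M, N, O

Level 0: D
Level 1: E, P, Q, S, T
Level 2: A, B, C, F, G, H, K, R
Level 3: M, N, O
Level 4: I, L
Level 5: J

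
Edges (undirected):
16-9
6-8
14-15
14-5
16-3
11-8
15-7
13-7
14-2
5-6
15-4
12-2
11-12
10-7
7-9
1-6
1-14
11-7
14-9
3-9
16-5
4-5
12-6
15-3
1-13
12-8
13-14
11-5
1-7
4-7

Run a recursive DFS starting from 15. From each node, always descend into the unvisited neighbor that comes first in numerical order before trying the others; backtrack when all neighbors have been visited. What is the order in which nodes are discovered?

Visit 15
15 → 3
3 → 9
9 → 7
7 → 1
1 → 6
6 → 5
5 → 4
5 → 11
11 → 8
8 → 12
12 → 2
2 → 14
14 → 13
5 → 16
7 → 10

15 → 3 → 9 → 7 → 1 → 6 → 5 → 4 → 11 → 8 → 12 → 2 → 14 → 13 → 16 → 10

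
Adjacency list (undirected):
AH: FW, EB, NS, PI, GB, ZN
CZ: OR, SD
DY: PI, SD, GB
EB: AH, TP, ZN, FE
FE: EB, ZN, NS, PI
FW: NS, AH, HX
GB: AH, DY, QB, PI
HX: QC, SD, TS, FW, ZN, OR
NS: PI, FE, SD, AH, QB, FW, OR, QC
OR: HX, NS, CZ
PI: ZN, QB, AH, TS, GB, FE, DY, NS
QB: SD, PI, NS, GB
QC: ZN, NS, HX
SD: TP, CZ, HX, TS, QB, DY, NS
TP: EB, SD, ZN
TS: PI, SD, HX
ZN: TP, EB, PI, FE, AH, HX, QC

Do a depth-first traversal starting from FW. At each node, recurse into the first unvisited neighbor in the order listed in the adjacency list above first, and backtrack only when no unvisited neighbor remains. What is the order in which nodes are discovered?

Visit FW
FW → NS
NS → PI
PI → ZN
ZN → TP
TP → EB
EB → AH
AH → GB
GB → DY
DY → SD
SD → CZ
CZ → OR
OR → HX
HX → QC
HX → TS
SD → QB
EB → FE

FW NS PI ZN TP EB AH GB DY SD CZ OR HX QC TS QB FE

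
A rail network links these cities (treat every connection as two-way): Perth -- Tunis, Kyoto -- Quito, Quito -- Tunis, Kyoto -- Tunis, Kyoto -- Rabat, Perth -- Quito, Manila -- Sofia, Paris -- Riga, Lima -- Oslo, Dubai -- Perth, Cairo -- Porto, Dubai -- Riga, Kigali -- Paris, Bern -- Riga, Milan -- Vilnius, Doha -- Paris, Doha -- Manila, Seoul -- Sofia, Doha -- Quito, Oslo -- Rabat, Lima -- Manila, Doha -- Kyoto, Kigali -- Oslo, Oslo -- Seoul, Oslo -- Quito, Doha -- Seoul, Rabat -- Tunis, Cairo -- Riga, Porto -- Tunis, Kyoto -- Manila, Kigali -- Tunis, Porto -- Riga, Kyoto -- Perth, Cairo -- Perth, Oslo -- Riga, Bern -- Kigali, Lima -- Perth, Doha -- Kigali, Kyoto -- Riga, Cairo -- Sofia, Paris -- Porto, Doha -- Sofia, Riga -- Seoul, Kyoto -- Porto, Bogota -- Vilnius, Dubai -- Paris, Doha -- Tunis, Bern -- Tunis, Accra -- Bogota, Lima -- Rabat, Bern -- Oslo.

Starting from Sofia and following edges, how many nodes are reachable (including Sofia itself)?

18

BFS from Sofia visits: Sofia, Seoul, Manila, Doha, Cairo, Riga, Oslo, Lima, Kyoto, Tunis, Quito, Paris, Kigali, Porto, Perth, Dubai, Bern, Rabat
Reachable nodes: 18 of 22 total.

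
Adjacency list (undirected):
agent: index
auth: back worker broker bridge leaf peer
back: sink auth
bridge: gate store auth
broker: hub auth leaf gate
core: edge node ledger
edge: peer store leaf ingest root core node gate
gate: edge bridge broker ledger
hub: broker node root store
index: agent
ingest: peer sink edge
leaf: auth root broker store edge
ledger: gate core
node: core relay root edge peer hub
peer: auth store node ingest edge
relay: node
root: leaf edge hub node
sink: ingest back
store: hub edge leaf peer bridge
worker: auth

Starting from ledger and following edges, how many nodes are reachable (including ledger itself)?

18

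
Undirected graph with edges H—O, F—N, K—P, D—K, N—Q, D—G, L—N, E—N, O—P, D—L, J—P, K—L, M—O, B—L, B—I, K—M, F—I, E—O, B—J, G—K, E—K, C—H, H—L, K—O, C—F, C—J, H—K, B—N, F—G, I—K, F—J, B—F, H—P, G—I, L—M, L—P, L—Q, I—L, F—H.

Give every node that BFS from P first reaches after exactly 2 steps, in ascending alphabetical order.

B, C, D, E, F, G, I, M, N, Q

Level 0: P
Level 1: H, J, K, L, O
Level 2: B, C, D, E, F, G, I, M, N, Q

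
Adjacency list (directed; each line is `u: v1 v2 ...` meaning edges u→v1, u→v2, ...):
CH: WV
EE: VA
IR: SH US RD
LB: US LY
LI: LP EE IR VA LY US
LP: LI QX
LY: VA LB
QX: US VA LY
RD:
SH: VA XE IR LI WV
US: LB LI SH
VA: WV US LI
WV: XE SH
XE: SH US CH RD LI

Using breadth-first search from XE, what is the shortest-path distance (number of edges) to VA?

Level 0: XE
Level 1: CH, LI, RD, SH, US
Level 2: EE, IR, LB, LP, LY, VA, WV
Level 3: QX
VA first appears at level 2.

2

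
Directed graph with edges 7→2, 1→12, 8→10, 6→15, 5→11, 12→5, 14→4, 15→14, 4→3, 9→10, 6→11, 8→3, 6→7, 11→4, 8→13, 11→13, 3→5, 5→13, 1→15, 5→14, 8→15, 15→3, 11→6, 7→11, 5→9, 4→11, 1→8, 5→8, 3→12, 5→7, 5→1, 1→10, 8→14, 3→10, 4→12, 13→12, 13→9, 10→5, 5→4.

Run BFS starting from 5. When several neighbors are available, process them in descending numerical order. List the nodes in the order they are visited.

5 14 13 11 9 8 7 4 1 12 6 10 15 3 2

Visit 5; enqueue 14, 13, 11, 9, 8, 7, 4, 1 → queue [14, 13, 11, 9, 8, 7, 4, 1]
Visit 14 → queue [13, 11, 9, 8, 7, 4, 1]
Visit 13; enqueue 12 → queue [11, 9, 8, 7, 4, 1, 12]
Visit 11; enqueue 6 → queue [9, 8, 7, 4, 1, 12, 6]
Visit 9; enqueue 10 → queue [8, 7, 4, 1, 12, 6, 10]
Visit 8; enqueue 15, 3 → queue [7, 4, 1, 12, 6, 10, 15, 3]
Visit 7; enqueue 2 → queue [4, 1, 12, 6, 10, 15, 3, 2]
Visit 4 → queue [1, 12, 6, 10, 15, 3, 2]
Visit 1 → queue [12, 6, 10, 15, 3, 2]
Visit 12 → queue [6, 10, 15, 3, 2]
Visit 6 → queue [10, 15, 3, 2]
Visit 10 → queue [15, 3, 2]
Visit 15 → queue [3, 2]
Visit 3 → queue [2]
Visit 2 → queue []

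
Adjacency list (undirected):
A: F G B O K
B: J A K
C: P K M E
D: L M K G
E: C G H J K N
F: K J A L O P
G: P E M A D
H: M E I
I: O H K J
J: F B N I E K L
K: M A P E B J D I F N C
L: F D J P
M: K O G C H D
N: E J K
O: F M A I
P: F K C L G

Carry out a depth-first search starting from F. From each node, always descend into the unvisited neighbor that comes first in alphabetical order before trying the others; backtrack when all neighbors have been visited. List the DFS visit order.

Visit F
F → A
A → B
B → J
J → E
E → C
C → K
K → D
D → G
G → M
M → H
H → I
I → O
G → P
P → L
K → N

F A B J E C K D G M H I O P L N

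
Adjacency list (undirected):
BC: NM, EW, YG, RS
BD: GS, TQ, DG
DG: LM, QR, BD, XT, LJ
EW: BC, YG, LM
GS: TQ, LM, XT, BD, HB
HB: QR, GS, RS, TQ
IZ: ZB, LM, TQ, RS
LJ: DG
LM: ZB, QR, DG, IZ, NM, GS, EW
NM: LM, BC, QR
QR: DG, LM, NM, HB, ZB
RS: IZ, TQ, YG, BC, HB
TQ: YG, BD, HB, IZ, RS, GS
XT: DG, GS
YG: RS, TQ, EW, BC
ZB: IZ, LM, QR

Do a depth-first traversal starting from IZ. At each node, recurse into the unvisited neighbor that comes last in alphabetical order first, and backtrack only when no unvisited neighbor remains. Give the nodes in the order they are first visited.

IZ → ZB → QR → NM → LM → GS → XT → DG → LJ → BD → TQ → YG → RS → HB → BC → EW

Visit IZ
IZ → ZB
ZB → QR
QR → NM
NM → LM
LM → GS
GS → XT
XT → DG
DG → LJ
DG → BD
BD → TQ
TQ → YG
YG → RS
RS → HB
RS → BC
BC → EW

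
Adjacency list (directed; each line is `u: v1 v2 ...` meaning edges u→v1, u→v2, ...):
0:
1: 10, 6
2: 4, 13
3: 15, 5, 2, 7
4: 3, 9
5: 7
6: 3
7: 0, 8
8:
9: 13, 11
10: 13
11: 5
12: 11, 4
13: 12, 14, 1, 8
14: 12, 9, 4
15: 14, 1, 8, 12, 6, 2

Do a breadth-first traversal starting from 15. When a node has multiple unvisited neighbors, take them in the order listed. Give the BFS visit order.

Visit 15; enqueue 14, 1, 8, 12, 6, 2 → queue [14, 1, 8, 12, 6, 2]
Visit 14; enqueue 9, 4 → queue [1, 8, 12, 6, 2, 9, 4]
Visit 1; enqueue 10 → queue [8, 12, 6, 2, 9, 4, 10]
Visit 8 → queue [12, 6, 2, 9, 4, 10]
Visit 12; enqueue 11 → queue [6, 2, 9, 4, 10, 11]
Visit 6; enqueue 3 → queue [2, 9, 4, 10, 11, 3]
Visit 2; enqueue 13 → queue [9, 4, 10, 11, 3, 13]
Visit 9 → queue [4, 10, 11, 3, 13]
Visit 4 → queue [10, 11, 3, 13]
Visit 10 → queue [11, 3, 13]
Visit 11; enqueue 5 → queue [3, 13, 5]
Visit 3; enqueue 7 → queue [13, 5, 7]
Visit 13 → queue [5, 7]
Visit 5 → queue [7]
Visit 7; enqueue 0 → queue [0]
Visit 0 → queue []

15 14 1 8 12 6 2 9 4 10 11 3 13 5 7 0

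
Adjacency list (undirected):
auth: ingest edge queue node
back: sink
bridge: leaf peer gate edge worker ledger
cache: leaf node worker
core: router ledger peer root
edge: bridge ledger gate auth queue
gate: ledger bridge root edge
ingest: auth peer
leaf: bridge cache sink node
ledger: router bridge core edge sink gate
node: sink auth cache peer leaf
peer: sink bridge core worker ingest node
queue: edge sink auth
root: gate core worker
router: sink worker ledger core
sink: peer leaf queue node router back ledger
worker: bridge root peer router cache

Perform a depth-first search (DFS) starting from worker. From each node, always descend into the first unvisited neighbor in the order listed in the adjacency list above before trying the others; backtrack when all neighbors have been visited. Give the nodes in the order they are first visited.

worker -> bridge -> leaf -> cache -> node -> sink -> peer -> core -> router -> ledger -> edge -> gate -> root -> auth -> ingest -> queue -> back

Visit worker
worker → bridge
bridge → leaf
leaf → cache
cache → node
node → sink
sink → peer
peer → core
core → router
router → ledger
ledger → edge
edge → gate
gate → root
edge → auth
auth → ingest
auth → queue
sink → back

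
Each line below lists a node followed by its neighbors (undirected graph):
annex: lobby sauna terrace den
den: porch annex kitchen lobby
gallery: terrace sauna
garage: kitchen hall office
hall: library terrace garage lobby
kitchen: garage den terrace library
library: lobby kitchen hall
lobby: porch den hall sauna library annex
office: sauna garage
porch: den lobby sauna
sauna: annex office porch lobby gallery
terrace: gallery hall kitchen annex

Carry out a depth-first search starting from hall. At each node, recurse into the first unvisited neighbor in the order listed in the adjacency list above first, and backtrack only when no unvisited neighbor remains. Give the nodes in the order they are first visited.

Visit hall
hall → library
library → lobby
lobby → porch
porch → den
den → annex
annex → sauna
sauna → office
office → garage
garage → kitchen
kitchen → terrace
terrace → gallery

hall -> library -> lobby -> porch -> den -> annex -> sauna -> office -> garage -> kitchen -> terrace -> gallery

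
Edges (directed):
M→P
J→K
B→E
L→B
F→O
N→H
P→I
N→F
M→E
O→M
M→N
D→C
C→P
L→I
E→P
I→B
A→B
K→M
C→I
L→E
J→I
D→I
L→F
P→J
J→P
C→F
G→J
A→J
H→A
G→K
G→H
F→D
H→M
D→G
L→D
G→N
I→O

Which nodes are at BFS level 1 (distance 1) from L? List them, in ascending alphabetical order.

Level 0: L
Level 1: B, D, E, F, I
Level 2: C, G, O, P
Level 3: H, J, K, M, N
Level 4: A

B, D, E, F, I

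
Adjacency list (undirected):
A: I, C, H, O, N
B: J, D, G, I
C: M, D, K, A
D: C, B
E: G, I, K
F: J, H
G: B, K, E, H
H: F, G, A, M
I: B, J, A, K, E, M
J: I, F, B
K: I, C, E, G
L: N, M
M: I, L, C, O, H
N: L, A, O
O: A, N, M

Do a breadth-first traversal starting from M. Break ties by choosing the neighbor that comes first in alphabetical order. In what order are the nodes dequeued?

Visit M; enqueue C, H, I, L, O → queue [C, H, I, L, O]
Visit C; enqueue A, D, K → queue [H, I, L, O, A, D, K]
Visit H; enqueue F, G → queue [I, L, O, A, D, K, F, G]
Visit I; enqueue B, E, J → queue [L, O, A, D, K, F, G, B, E, J]
Visit L; enqueue N → queue [O, A, D, K, F, G, B, E, J, N]
Visit O → queue [A, D, K, F, G, B, E, J, N]
Visit A → queue [D, K, F, G, B, E, J, N]
Visit D → queue [K, F, G, B, E, J, N]
Visit K → queue [F, G, B, E, J, N]
Visit F → queue [G, B, E, J, N]
Visit G → queue [B, E, J, N]
Visit B → queue [E, J, N]
Visit E → queue [J, N]
Visit J → queue [N]
Visit N → queue []

M, C, H, I, L, O, A, D, K, F, G, B, E, J, N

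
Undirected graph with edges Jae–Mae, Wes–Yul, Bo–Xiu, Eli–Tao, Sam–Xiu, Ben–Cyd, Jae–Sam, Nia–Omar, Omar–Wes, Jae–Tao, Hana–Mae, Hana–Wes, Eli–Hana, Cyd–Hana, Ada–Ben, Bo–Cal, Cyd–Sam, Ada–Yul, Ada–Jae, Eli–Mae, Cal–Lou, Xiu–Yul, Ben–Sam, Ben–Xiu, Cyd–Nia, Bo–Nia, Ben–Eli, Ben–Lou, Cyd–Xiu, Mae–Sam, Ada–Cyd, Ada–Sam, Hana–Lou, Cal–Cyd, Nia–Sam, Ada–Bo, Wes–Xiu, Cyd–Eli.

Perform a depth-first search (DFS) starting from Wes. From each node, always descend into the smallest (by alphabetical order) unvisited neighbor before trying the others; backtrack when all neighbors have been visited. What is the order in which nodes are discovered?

Wes -> Hana -> Cyd -> Ada -> Ben -> Eli -> Mae -> Jae -> Sam -> Nia -> Bo -> Cal -> Lou -> Xiu -> Yul -> Omar -> Tao

Visit Wes
Wes → Hana
Hana → Cyd
Cyd → Ada
Ada → Ben
Ben → Eli
Eli → Mae
Mae → Jae
Jae → Sam
Sam → Nia
Nia → Bo
Bo → Cal
Cal → Lou
Bo → Xiu
Xiu → Yul
Nia → Omar
Jae → Tao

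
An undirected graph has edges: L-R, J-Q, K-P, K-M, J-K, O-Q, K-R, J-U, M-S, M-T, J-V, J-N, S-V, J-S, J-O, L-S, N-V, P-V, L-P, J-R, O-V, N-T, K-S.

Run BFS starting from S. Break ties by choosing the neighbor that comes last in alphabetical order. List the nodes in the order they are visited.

Visit S; enqueue V, M, L, K, J → queue [V, M, L, K, J]
Visit V; enqueue P, O, N → queue [M, L, K, J, P, O, N]
Visit M; enqueue T → queue [L, K, J, P, O, N, T]
Visit L; enqueue R → queue [K, J, P, O, N, T, R]
Visit K → queue [J, P, O, N, T, R]
Visit J; enqueue U, Q → queue [P, O, N, T, R, U, Q]
Visit P → queue [O, N, T, R, U, Q]
Visit O → queue [N, T, R, U, Q]
Visit N → queue [T, R, U, Q]
Visit T → queue [R, U, Q]
Visit R → queue [U, Q]
Visit U → queue [Q]
Visit Q → queue []

S, V, M, L, K, J, P, O, N, T, R, U, Q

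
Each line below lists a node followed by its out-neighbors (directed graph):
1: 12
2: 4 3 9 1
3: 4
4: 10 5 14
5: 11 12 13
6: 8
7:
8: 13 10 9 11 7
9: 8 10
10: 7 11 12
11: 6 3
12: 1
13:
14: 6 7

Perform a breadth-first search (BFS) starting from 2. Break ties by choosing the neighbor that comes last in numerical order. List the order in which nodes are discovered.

Visit 2; enqueue 9, 4, 3, 1 → queue [9, 4, 3, 1]
Visit 9; enqueue 10, 8 → queue [4, 3, 1, 10, 8]
Visit 4; enqueue 14, 5 → queue [3, 1, 10, 8, 14, 5]
Visit 3 → queue [1, 10, 8, 14, 5]
Visit 1; enqueue 12 → queue [10, 8, 14, 5, 12]
Visit 10; enqueue 11, 7 → queue [8, 14, 5, 12, 11, 7]
Visit 8; enqueue 13 → queue [14, 5, 12, 11, 7, 13]
Visit 14; enqueue 6 → queue [5, 12, 11, 7, 13, 6]
Visit 5 → queue [12, 11, 7, 13, 6]
Visit 12 → queue [11, 7, 13, 6]
Visit 11 → queue [7, 13, 6]
Visit 7 → queue [13, 6]
Visit 13 → queue [6]
Visit 6 → queue []

2, 9, 4, 3, 1, 10, 8, 14, 5, 12, 11, 7, 13, 6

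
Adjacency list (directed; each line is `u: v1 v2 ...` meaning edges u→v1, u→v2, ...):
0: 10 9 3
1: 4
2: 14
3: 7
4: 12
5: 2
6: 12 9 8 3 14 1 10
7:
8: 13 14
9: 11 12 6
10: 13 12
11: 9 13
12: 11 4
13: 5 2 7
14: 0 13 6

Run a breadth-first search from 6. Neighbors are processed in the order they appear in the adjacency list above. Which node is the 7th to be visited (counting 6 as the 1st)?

1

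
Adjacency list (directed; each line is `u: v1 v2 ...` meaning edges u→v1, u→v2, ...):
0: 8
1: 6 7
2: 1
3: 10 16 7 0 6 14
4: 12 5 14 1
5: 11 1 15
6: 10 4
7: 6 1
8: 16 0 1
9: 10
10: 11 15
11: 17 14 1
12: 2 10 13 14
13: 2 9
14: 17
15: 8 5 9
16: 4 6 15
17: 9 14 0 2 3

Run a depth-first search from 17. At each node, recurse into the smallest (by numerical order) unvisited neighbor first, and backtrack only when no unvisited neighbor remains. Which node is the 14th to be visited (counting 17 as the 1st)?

2

Visit 17
17 → 0
0 → 8
8 → 1
1 → 6
6 → 4
4 → 5
5 → 11
11 → 14
5 → 15
15 → 9
9 → 10
4 → 12
12 → 2
12 → 13
1 → 7
8 → 16
17 → 3

Visit order: 17, 0, 8, 1, 6, 4, 5, 11, 14, 15, 9, 10, 12, 2, 13, 7, 16, 3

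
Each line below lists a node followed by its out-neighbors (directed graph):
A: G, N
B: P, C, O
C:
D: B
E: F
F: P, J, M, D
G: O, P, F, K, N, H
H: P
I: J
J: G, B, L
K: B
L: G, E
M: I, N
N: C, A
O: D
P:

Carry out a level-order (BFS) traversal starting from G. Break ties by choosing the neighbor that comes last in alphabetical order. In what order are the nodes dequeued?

G, P, O, N, K, H, F, D, C, A, B, M, J, I, L, E

Visit G; enqueue P, O, N, K, H, F → queue [P, O, N, K, H, F]
Visit P → queue [O, N, K, H, F]
Visit O; enqueue D → queue [N, K, H, F, D]
Visit N; enqueue C, A → queue [K, H, F, D, C, A]
Visit K; enqueue B → queue [H, F, D, C, A, B]
Visit H → queue [F, D, C, A, B]
Visit F; enqueue M, J → queue [D, C, A, B, M, J]
Visit D → queue [C, A, B, M, J]
Visit C → queue [A, B, M, J]
Visit A → queue [B, M, J]
Visit B → queue [M, J]
Visit M; enqueue I → queue [J, I]
Visit J; enqueue L → queue [I, L]
Visit I → queue [L]
Visit L; enqueue E → queue [E]
Visit E → queue []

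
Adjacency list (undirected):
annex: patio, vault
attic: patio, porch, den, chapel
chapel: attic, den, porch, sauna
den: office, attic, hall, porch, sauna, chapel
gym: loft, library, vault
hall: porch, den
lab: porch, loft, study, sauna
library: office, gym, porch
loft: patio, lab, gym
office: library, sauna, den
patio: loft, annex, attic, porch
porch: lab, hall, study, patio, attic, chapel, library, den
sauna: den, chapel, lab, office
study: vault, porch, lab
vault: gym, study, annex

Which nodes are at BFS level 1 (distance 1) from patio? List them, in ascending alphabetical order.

annex, attic, loft, porch

Level 0: patio
Level 1: annex, attic, loft, porch
Level 2: chapel, den, gym, hall, lab, library, study, vault
Level 3: office, sauna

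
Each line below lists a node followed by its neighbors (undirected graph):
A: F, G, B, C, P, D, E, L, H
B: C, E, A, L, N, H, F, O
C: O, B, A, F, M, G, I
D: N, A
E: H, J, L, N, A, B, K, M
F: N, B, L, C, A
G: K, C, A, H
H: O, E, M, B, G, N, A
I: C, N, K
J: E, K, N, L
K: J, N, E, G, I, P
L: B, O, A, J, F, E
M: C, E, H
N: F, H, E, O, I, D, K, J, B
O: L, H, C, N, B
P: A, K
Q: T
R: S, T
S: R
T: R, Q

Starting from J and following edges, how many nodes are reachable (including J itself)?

BFS from J visits: J, E, K, L, N, A, B, H, M, G, I, P, F, O, D, C
Reachable nodes: 16 of 20 total.

16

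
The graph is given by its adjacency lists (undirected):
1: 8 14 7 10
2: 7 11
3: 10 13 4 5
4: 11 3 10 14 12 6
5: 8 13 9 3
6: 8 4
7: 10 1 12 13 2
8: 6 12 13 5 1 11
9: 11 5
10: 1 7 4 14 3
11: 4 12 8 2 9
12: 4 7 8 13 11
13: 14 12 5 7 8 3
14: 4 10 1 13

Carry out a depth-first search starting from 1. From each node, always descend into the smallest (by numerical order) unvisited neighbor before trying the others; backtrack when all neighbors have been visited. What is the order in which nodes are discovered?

Visit 1
1 → 7
7 → 2
2 → 11
11 → 4
4 → 3
3 → 5
5 → 8
8 → 6
8 → 12
12 → 13
13 → 14
14 → 10
5 → 9

1, 7, 2, 11, 4, 3, 5, 8, 6, 12, 13, 14, 10, 9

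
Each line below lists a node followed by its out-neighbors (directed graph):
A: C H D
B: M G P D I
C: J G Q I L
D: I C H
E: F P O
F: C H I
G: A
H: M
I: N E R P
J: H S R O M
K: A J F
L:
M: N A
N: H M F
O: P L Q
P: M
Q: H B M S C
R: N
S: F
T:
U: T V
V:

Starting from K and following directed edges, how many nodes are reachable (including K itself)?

19

BFS from K visits: K, A, F, J, C, D, H, I, M, O, R, S, G, L, Q, E, N, P, B
Reachable nodes: 19 of 22 total.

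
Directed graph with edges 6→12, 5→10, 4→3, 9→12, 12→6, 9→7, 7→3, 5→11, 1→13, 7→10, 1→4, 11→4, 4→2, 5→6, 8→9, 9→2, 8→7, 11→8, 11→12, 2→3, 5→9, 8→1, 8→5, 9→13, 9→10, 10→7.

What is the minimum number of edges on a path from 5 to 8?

2

Level 0: 5
Level 1: 6, 9, 10, 11
Level 2: 2, 4, 7, 8, 12, 13
Level 3: 1, 3
8 first appears at level 2.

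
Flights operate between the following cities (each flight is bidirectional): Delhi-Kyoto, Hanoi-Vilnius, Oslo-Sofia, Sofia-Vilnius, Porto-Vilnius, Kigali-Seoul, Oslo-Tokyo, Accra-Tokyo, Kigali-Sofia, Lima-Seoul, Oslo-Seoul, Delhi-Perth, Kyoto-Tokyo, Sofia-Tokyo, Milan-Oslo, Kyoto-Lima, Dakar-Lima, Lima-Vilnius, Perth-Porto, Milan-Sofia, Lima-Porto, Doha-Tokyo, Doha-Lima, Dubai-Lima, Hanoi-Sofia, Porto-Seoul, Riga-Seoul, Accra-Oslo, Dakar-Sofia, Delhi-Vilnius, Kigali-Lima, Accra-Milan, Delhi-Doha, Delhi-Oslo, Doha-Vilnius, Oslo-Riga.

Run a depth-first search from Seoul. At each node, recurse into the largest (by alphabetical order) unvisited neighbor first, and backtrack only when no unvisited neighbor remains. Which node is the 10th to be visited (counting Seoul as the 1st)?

Kyoto

Visit Seoul
Seoul → Riga
Riga → Oslo
Oslo → Tokyo
Tokyo → Sofia
Sofia → Vilnius
Vilnius → Porto
Porto → Perth
Perth → Delhi
Delhi → Kyoto
Kyoto → Lima
Lima → Kigali
Lima → Dubai
Lima → Doha
Lima → Dakar
Vilnius → Hanoi
Sofia → Milan
Milan → Accra

Visit order: Seoul, Riga, Oslo, Tokyo, Sofia, Vilnius, Porto, Perth, Delhi, Kyoto, Lima, Kigali, Dubai, Doha, Dakar, Hanoi, Milan, Accra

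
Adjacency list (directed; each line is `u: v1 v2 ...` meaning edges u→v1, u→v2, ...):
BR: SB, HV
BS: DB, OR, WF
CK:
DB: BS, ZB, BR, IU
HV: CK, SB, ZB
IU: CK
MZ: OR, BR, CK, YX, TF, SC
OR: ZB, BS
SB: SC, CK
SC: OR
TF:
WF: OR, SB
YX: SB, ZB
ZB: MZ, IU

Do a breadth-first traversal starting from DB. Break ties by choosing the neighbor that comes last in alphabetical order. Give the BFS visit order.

DB → ZB → IU → BS → BR → MZ → CK → WF → OR → SB → HV → YX → TF → SC

Visit DB; enqueue ZB, IU, BS, BR → queue [ZB, IU, BS, BR]
Visit ZB; enqueue MZ → queue [IU, BS, BR, MZ]
Visit IU; enqueue CK → queue [BS, BR, MZ, CK]
Visit BS; enqueue WF, OR → queue [BR, MZ, CK, WF, OR]
Visit BR; enqueue SB, HV → queue [MZ, CK, WF, OR, SB, HV]
Visit MZ; enqueue YX, TF, SC → queue [CK, WF, OR, SB, HV, YX, TF, SC]
Visit CK → queue [WF, OR, SB, HV, YX, TF, SC]
Visit WF → queue [OR, SB, HV, YX, TF, SC]
Visit OR → queue [SB, HV, YX, TF, SC]
Visit SB → queue [HV, YX, TF, SC]
Visit HV → queue [YX, TF, SC]
Visit YX → queue [TF, SC]
Visit TF → queue [SC]
Visit SC → queue []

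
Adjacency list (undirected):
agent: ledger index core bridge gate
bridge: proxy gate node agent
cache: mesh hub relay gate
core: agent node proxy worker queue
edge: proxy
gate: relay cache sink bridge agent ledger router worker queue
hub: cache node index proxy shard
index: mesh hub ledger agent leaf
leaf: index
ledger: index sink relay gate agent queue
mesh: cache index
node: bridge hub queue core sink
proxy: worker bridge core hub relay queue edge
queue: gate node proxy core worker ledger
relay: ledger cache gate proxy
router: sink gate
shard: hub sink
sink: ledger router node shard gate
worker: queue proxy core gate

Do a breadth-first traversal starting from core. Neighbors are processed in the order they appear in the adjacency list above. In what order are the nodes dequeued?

core agent node proxy worker queue ledger index bridge gate hub sink relay edge mesh leaf cache router shard

Visit core; enqueue agent, node, proxy, worker, queue → queue [agent, node, proxy, worker, queue]
Visit agent; enqueue ledger, index, bridge, gate → queue [node, proxy, worker, queue, ledger, index, bridge, gate]
Visit node; enqueue hub, sink → queue [proxy, worker, queue, ledger, index, bridge, gate, hub, sink]
Visit proxy; enqueue relay, edge → queue [worker, queue, ledger, index, bridge, gate, hub, sink, relay, edge]
Visit worker → queue [queue, ledger, index, bridge, gate, hub, sink, relay, edge]
Visit queue → queue [ledger, index, bridge, gate, hub, sink, relay, edge]
Visit ledger → queue [index, bridge, gate, hub, sink, relay, edge]
Visit index; enqueue mesh, leaf → queue [bridge, gate, hub, sink, relay, edge, mesh, leaf]
Visit bridge → queue [gate, hub, sink, relay, edge, mesh, leaf]
Visit gate; enqueue cache, router → queue [hub, sink, relay, edge, mesh, leaf, cache, router]
Visit hub; enqueue shard → queue [sink, relay, edge, mesh, leaf, cache, router, shard]
Visit sink → queue [relay, edge, mesh, leaf, cache, router, shard]
Visit relay → queue [edge, mesh, leaf, cache, router, shard]
Visit edge → queue [mesh, leaf, cache, router, shard]
Visit mesh → queue [leaf, cache, router, shard]
Visit leaf → queue [cache, router, shard]
Visit cache → queue [router, shard]
Visit router → queue [shard]
Visit shard → queue []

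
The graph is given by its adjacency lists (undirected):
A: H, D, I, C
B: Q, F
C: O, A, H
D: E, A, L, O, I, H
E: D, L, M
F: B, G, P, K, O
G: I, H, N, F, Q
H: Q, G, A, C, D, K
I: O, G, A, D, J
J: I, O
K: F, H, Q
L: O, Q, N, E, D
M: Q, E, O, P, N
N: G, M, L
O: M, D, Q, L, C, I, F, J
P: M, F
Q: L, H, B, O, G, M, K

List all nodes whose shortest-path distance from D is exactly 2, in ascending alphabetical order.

C, F, G, J, K, M, N, Q

Level 0: D
Level 1: A, E, H, I, L, O
Level 2: C, F, G, J, K, M, N, Q
Level 3: B, P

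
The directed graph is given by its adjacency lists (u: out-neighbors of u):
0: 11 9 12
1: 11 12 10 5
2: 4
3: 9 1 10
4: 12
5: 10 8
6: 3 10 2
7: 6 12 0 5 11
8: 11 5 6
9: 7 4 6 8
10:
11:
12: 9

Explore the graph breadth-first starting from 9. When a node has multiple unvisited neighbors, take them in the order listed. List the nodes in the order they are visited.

Visit 9; enqueue 7, 4, 6, 8 → queue [7, 4, 6, 8]
Visit 7; enqueue 12, 0, 5, 11 → queue [4, 6, 8, 12, 0, 5, 11]
Visit 4 → queue [6, 8, 12, 0, 5, 11]
Visit 6; enqueue 3, 10, 2 → queue [8, 12, 0, 5, 11, 3, 10, 2]
Visit 8 → queue [12, 0, 5, 11, 3, 10, 2]
Visit 12 → queue [0, 5, 11, 3, 10, 2]
Visit 0 → queue [5, 11, 3, 10, 2]
Visit 5 → queue [11, 3, 10, 2]
Visit 11 → queue [3, 10, 2]
Visit 3; enqueue 1 → queue [10, 2, 1]
Visit 10 → queue [2, 1]
Visit 2 → queue [1]
Visit 1 → queue []

9 -> 7 -> 4 -> 6 -> 8 -> 12 -> 0 -> 5 -> 11 -> 3 -> 10 -> 2 -> 1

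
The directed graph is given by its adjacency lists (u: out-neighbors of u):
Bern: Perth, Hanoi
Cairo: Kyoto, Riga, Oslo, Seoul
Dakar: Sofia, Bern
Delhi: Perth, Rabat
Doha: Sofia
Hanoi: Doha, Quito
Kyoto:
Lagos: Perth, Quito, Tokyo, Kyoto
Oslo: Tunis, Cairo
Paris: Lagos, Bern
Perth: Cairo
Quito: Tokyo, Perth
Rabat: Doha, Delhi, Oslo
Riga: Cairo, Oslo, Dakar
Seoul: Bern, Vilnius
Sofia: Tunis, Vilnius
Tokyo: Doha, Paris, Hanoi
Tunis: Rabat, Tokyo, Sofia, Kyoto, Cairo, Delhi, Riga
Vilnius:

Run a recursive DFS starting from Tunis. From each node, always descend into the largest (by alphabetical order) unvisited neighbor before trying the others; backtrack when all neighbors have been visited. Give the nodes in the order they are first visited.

Tunis → Tokyo → Paris → Lagos → Quito → Perth → Cairo → Seoul → Vilnius → Bern → Hanoi → Doha → Sofia → Riga → Oslo → Dakar → Kyoto → Rabat → Delhi

Visit Tunis
Tunis → Tokyo
Tokyo → Paris
Paris → Lagos
Lagos → Quito
Quito → Perth
Perth → Cairo
Cairo → Seoul
Seoul → Vilnius
Seoul → Bern
Bern → Hanoi
Hanoi → Doha
Doha → Sofia
Cairo → Riga
Riga → Oslo
Riga → Dakar
Cairo → Kyoto
Tunis → Rabat
Rabat → Delhi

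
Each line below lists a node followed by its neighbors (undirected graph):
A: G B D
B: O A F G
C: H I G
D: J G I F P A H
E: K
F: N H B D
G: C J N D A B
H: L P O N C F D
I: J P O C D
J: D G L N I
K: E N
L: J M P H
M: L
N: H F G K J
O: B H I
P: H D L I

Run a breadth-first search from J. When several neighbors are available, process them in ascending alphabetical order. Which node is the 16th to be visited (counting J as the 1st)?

E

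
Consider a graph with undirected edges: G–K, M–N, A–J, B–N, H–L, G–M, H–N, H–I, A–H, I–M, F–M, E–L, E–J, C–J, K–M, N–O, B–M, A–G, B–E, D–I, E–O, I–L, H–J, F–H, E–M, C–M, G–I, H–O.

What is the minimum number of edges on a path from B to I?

Level 0: B
Level 1: E, M, N
Level 2: C, F, G, H, I, J, K, L, O
Level 3: A, D
I first appears at level 2.

2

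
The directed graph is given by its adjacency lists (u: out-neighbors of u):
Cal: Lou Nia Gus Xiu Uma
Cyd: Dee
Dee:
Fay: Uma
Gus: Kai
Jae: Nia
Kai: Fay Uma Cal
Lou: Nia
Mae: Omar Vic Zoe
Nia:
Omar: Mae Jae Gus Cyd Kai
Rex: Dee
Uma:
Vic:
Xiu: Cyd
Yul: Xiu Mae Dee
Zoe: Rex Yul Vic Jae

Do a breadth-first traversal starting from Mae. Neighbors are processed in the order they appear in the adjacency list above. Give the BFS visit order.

Visit Mae; enqueue Omar, Vic, Zoe → queue [Omar, Vic, Zoe]
Visit Omar; enqueue Jae, Gus, Cyd, Kai → queue [Vic, Zoe, Jae, Gus, Cyd, Kai]
Visit Vic → queue [Zoe, Jae, Gus, Cyd, Kai]
Visit Zoe; enqueue Rex, Yul → queue [Jae, Gus, Cyd, Kai, Rex, Yul]
Visit Jae; enqueue Nia → queue [Gus, Cyd, Kai, Rex, Yul, Nia]
Visit Gus → queue [Cyd, Kai, Rex, Yul, Nia]
Visit Cyd; enqueue Dee → queue [Kai, Rex, Yul, Nia, Dee]
Visit Kai; enqueue Fay, Uma, Cal → queue [Rex, Yul, Nia, Dee, Fay, Uma, Cal]
Visit Rex → queue [Yul, Nia, Dee, Fay, Uma, Cal]
Visit Yul; enqueue Xiu → queue [Nia, Dee, Fay, Uma, Cal, Xiu]
Visit Nia → queue [Dee, Fay, Uma, Cal, Xiu]
Visit Dee → queue [Fay, Uma, Cal, Xiu]
Visit Fay → queue [Uma, Cal, Xiu]
Visit Uma → queue [Cal, Xiu]
Visit Cal; enqueue Lou → queue [Xiu, Lou]
Visit Xiu → queue [Lou]
Visit Lou → queue []

Mae -> Omar -> Vic -> Zoe -> Jae -> Gus -> Cyd -> Kai -> Rex -> Yul -> Nia -> Dee -> Fay -> Uma -> Cal -> Xiu -> Lou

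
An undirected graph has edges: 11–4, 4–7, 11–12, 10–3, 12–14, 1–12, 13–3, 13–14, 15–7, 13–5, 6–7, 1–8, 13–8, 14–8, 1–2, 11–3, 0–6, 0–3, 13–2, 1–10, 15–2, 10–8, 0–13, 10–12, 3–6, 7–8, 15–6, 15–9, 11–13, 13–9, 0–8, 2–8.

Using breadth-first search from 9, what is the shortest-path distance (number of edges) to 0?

Level 0: 9
Level 1: 13, 15
Level 2: 0, 2, 3, 5, 6, 7, 8, 11, 14
Level 3: 1, 4, 10, 12
0 first appears at level 2.

2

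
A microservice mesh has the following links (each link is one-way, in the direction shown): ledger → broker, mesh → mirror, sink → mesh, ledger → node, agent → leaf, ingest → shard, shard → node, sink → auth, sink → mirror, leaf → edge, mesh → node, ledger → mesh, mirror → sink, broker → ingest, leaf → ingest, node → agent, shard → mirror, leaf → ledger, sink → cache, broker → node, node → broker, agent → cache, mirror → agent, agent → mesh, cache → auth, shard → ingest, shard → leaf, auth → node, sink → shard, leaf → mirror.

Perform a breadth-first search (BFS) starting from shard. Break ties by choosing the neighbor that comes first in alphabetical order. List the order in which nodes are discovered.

Visit shard; enqueue ingest, leaf, mirror, node → queue [ingest, leaf, mirror, node]
Visit ingest → queue [leaf, mirror, node]
Visit leaf; enqueue edge, ledger → queue [mirror, node, edge, ledger]
Visit mirror; enqueue agent, sink → queue [node, edge, ledger, agent, sink]
Visit node; enqueue broker → queue [edge, ledger, agent, sink, broker]
Visit edge → queue [ledger, agent, sink, broker]
Visit ledger; enqueue mesh → queue [agent, sink, broker, mesh]
Visit agent; enqueue cache → queue [sink, broker, mesh, cache]
Visit sink; enqueue auth → queue [broker, mesh, cache, auth]
Visit broker → queue [mesh, cache, auth]
Visit mesh → queue [cache, auth]
Visit cache → queue [auth]
Visit auth → queue []

shard ingest leaf mirror node edge ledger agent sink broker mesh cache auth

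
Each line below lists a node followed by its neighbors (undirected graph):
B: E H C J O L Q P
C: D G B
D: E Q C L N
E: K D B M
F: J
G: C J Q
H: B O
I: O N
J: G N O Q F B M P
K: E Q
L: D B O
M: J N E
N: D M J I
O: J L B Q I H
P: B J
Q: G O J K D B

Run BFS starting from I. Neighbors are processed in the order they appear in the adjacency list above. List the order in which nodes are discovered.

Visit I; enqueue O, N → queue [O, N]
Visit O; enqueue J, L, B, Q, H → queue [N, J, L, B, Q, H]
Visit N; enqueue D, M → queue [J, L, B, Q, H, D, M]
Visit J; enqueue G, F, P → queue [L, B, Q, H, D, M, G, F, P]
Visit L → queue [B, Q, H, D, M, G, F, P]
Visit B; enqueue E, C → queue [Q, H, D, M, G, F, P, E, C]
Visit Q; enqueue K → queue [H, D, M, G, F, P, E, C, K]
Visit H → queue [D, M, G, F, P, E, C, K]
Visit D → queue [M, G, F, P, E, C, K]
Visit M → queue [G, F, P, E, C, K]
Visit G → queue [F, P, E, C, K]
Visit F → queue [P, E, C, K]
Visit P → queue [E, C, K]
Visit E → queue [C, K]
Visit C → queue [K]
Visit K → queue []

I → O → N → J → L → B → Q → H → D → M → G → F → P → E → C → K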